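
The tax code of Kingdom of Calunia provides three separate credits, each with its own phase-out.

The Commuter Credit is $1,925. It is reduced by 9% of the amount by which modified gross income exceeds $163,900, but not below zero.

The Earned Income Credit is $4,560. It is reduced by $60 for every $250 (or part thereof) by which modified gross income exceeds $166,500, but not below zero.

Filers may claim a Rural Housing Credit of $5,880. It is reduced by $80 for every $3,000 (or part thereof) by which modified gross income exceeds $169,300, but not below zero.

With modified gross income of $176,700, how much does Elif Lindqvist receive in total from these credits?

Commuter Credit: 9% of the $12,800 excess over $163,900 is $1,152; credit = $1,925 − $1,152 = $773.
Earned Income Credit: income exceeds $166,500 by $10,200, which is 41 full-or-partial $250 increments; reduction = 41 × $60 = $2,460, leaving $2,100.
Rural Housing Credit: income exceeds $169,300 by $7,400, which is 3 full-or-partial $3,000 increments; reduction = 3 × $80 = $240, leaving $5,640.
Total: $773 + $2,100 + $5,640 = $8,513.

$8,513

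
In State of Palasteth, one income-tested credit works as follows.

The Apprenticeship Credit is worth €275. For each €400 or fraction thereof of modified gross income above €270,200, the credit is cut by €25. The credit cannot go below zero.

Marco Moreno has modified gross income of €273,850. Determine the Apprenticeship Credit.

€25

Apprenticeship Credit: income exceeds €270,200 by €3,650, which is 10 full-or-partial €400 increments; reduction = 10 × €25 = €250, leaving €25.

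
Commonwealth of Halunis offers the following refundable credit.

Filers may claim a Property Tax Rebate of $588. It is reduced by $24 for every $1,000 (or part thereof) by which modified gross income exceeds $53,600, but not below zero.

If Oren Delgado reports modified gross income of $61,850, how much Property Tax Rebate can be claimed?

$372

Property Tax Rebate: income exceeds $53,600 by $8,250, which is 9 full-or-partial $1,000 increments; reduction = 9 × $24 = $216, leaving $372.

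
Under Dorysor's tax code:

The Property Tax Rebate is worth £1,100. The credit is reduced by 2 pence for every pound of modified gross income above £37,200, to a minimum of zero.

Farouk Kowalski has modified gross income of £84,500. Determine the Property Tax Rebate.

£154

Property Tax Rebate: 2% of the £47,300 excess over £37,200 is £946; credit = £1,100 − £946 = £154.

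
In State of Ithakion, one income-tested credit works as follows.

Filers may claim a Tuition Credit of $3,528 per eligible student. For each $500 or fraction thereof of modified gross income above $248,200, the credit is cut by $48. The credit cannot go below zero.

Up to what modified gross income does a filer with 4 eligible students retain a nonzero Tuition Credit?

$394,700

Full credit = 4 × $3,528 = $14,112.
After 293 increments the reduction is 293 × $48 = $14,064, leaving $48; one more increment wipes it out. Increment 293 ends at excess 293 × $500 = $146,500, so the highest qualifying income is $248,200 + $146,500 = $394,700.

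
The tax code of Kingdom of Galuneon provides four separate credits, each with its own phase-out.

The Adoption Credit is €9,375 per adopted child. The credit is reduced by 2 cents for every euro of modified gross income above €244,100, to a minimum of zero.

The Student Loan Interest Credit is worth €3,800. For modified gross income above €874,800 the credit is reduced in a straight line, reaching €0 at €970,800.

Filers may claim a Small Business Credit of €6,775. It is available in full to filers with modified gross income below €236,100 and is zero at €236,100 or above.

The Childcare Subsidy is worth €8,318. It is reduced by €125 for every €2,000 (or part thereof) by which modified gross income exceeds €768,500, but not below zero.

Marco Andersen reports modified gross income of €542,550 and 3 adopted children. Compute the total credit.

Adoption Credit: base = 3 × €9,375 = €28,125. 2% of the €298,450 excess over €244,100 is €5,969; credit = €28,125 − €5,969 = €22,156.
Student Loan Interest Credit: €542,550 is at or below the €874,800 threshold, so the full €3,800 applies.
Small Business Credit: €542,550 meets or exceeds the €236,100 cutoff, so the credit is €0.
Childcare Subsidy: €542,550 is at or below the €768,500 threshold, so the full €8,318 applies.
Total: €22,156 + €3,800 + €0 + €8,318 = €34,274.

€34,274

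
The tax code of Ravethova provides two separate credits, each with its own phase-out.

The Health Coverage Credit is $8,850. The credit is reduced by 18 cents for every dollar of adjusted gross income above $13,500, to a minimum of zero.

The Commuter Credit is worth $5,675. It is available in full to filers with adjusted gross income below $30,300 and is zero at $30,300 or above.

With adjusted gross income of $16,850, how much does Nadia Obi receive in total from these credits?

$13,922

Health Coverage Credit: 18% of the $3,350 excess over $13,500 is $603; credit = $8,850 − $603 = $8,247.
Commuter Credit: $16,850 is below the $30,300 cutoff, so the full $5,675 applies.
Total: $8,247 + $5,675 = $13,922.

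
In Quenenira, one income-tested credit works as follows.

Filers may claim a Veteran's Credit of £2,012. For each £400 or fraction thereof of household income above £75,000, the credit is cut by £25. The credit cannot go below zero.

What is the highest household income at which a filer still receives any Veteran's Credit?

After 80 increments the reduction is 80 × £25 = £2,000, leaving £12; one more increment wipes it out. Increment 80 ends at excess 80 × £400 = £32,000, so the highest qualifying income is £75,000 + £32,000 = £107,000.

£107,000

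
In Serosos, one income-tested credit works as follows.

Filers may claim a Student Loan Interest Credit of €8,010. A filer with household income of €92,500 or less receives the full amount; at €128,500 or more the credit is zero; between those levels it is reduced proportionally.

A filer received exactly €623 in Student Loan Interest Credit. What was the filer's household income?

€623 is 623/8,010 of the full €8,010, so 7,387/8,010 of the €36,000 range has been used: income = €92,500 + €36,000 × 7,387/8,010 = €125,700.

€125,700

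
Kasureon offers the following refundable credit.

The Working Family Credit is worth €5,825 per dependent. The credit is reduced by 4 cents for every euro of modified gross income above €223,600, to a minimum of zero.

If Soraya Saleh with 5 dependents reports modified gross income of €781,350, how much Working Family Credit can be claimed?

Working Family Credit: base = 5 × €5,825 = €29,125. 4% of the €557,750 excess over €223,600 is €22,310; credit = €29,125 − €22,310 = €6,815.

€6,815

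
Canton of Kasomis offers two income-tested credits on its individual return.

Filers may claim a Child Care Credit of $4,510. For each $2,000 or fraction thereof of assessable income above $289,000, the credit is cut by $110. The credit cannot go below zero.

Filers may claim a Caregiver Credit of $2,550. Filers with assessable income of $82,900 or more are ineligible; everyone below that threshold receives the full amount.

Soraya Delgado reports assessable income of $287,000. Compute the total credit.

$4,510

Child Care Credit: $287,000 is at or below the $289,000 threshold, so the full $4,510 applies.
Caregiver Credit: $287,000 meets or exceeds the $82,900 cutoff, so the credit is $0.
Total: $4,510 + $0 = $4,510.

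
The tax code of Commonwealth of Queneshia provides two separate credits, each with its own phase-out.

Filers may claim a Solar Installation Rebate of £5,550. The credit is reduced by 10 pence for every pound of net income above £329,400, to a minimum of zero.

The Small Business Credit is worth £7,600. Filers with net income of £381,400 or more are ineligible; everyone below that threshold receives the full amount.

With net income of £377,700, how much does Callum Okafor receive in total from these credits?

£8,320

Solar Installation Rebate: 10% of the £48,300 excess over £329,400 is £4,830; credit = £5,550 − £4,830 = £720.
Small Business Credit: £377,700 is below the £381,400 cutoff, so the full £7,600 applies.
Total: £720 + £7,600 = £8,320.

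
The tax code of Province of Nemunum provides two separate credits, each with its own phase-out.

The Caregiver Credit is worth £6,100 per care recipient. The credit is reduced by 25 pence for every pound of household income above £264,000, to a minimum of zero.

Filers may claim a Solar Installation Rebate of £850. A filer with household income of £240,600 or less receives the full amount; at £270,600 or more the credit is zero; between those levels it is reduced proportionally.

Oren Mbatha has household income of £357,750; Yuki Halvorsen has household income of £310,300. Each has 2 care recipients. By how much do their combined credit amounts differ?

£625

Oren (£357,750): Caregiver Credit: base = 2 × £6,100 = £12,200. 25% of the £93,750 excess over £264,000 is £23,437.50 ≥ base, so the credit is £0. Solar Installation Rebate: £357,750 is at or above £270,600, so the credit is £0. total £0 + £0 = £0
Yuki (£310,300): Caregiver Credit: base = 2 × £6,100 = £12,200. 25% of the £46,300 excess over £264,000 is £11,575; credit = £12,200 − £11,575 = £625. Solar Installation Rebate: £310,300 is at or above £270,600, so the credit is £0. total £625 + £0 = £625
Difference: |£0 − £625| = £625.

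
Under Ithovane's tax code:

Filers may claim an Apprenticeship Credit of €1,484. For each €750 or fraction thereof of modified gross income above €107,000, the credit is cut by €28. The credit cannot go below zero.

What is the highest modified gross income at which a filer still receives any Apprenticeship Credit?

€146,000

After 52 increments the reduction is 52 × €28 = €1,456, leaving €28; one more increment wipes it out. Increment 52 ends at excess 52 × €750 = €39,000, so the highest qualifying income is €107,000 + €39,000 = €146,000.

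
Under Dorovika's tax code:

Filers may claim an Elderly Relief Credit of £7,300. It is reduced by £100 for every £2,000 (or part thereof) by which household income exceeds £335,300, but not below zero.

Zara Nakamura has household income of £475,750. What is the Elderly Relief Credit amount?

Elderly Relief Credit: income exceeds £335,300 by £140,450, which is 71 full-or-partial £2,000 increments; reduction = 71 × £100 = £7,100, leaving £200.

£200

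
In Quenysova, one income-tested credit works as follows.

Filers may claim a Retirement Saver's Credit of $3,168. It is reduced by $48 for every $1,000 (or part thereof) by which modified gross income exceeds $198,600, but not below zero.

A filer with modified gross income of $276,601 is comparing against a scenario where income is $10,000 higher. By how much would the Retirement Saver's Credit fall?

$0

At $276,601 — income exceeds $198,600 by $78,001 → 79 increments × $48 = $3,792 ≥ base, so the credit is $0.
At $286,601 — income exceeds $198,600 by $88,001 → 89 increments × $48 = $4,272 ≥ base, so the credit is $0.
Lost: $0 − $0 = $0.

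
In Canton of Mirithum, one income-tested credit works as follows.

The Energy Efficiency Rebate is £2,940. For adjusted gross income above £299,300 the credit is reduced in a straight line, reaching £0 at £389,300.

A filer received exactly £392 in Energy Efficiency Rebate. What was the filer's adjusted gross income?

£377,300

£392 is 392/2,940 of the full £2,940, so 2,548/2,940 of the £90,000 range has been used: income = £299,300 + £90,000 × 2,548/2,940 = £377,300.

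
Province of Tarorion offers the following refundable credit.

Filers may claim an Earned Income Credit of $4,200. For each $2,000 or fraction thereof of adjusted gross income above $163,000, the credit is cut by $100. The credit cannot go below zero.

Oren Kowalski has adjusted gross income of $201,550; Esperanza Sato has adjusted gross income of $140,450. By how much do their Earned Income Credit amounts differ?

Oren ($201,550): Earned Income Credit: income exceeds $163,000 by $38,550, which is 20 full-or-partial $2,000 increments; reduction = 20 × $100 = $2,000, leaving $2,200.
Esperanza ($140,450): Earned Income Credit: $140,450 is at or below the $163,000 threshold, so the full $4,200 applies.
Difference: |$2,200 − $4,200| = $2,000.

$2,000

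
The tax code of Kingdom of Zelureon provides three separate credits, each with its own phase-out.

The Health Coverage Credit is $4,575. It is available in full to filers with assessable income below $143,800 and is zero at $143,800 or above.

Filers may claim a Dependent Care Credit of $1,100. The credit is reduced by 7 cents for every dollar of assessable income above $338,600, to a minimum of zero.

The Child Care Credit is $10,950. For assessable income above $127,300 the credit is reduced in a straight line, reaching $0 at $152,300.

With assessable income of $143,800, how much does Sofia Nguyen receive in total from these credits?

$4,823

Health Coverage Credit: $143,800 meets or exceeds the $143,800 cutoff, so the credit is $0.
Dependent Care Credit: $143,800 is at or below the $338,600 threshold, so the full $1,100 applies.
Child Care Credit: $143,800 is $16,500 into a $25,000 phase-out range, leaving 8,500/25,000 of the credit: $10,950 × 8,500/25,000 = $3,723.
Total: $0 + $1,100 + $3,723 = $4,823.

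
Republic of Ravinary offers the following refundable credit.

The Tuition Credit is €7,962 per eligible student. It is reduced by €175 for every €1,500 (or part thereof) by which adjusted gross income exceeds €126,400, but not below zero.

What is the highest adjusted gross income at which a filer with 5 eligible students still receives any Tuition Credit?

€466,900

Full credit = 5 × €7,962 = €39,810.
After 227 increments the reduction is 227 × €175 = €39,725, leaving €85; one more increment wipes it out. Increment 227 ends at excess 227 × €1,500 = €340,500, so the highest qualifying income is €126,400 + €340,500 = €466,900.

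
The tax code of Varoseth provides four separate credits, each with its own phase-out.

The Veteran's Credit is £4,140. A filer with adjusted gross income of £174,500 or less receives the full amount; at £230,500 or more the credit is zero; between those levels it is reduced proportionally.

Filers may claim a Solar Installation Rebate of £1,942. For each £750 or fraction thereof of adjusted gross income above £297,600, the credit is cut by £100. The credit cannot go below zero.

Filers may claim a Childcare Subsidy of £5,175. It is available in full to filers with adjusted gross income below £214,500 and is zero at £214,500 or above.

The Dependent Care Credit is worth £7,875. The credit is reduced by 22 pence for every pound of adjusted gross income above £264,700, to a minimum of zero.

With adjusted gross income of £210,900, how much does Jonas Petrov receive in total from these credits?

£16,441

Veteran's Credit: £210,900 is £36,400 into a £56,000 phase-out range, leaving 19,600/56,000 of the credit: £4,140 × 19,600/56,000 = £1,449.
Solar Installation Rebate: £210,900 is at or below the £297,600 threshold, so the full £1,942 applies.
Childcare Subsidy: £210,900 is below the £214,500 cutoff, so the full £5,175 applies.
Dependent Care Credit: £210,900 is at or below the £264,700 threshold, so the full £7,875 applies.
Total: £1,449 + £1,942 + £5,175 + £7,875 = £16,441.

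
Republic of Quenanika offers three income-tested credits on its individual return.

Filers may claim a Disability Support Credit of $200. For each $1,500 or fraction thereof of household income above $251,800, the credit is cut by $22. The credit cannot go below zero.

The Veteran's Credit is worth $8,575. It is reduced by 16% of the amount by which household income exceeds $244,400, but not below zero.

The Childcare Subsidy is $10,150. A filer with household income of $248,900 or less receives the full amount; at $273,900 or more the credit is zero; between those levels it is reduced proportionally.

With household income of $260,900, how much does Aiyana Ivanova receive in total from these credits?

$11,259

Disability Support Credit: income exceeds $251,800 by $9,100, which is 7 full-or-partial $1,500 increments; reduction = 7 × $22 = $154, leaving $46.
Veteran's Credit: 16% of the $16,500 excess over $244,400 is $2,640; credit = $8,575 − $2,640 = $5,935.
Childcare Subsidy: $260,900 is $12,000 into a $25,000 phase-out range, leaving 13,000/25,000 of the credit: $10,150 × 13,000/25,000 = $5,278.
Total: $46 + $5,935 + $5,278 = $11,259.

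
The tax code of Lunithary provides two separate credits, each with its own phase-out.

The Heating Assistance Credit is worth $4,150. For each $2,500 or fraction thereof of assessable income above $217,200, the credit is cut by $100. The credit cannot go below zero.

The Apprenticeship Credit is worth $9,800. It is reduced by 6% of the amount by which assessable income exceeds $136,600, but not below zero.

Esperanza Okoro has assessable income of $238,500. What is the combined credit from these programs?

Heating Assistance Credit: income exceeds $217,200 by $21,300, which is 9 full-or-partial $2,500 increments; reduction = 9 × $100 = $900, leaving $3,250.
Apprenticeship Credit: 6% of the $101,900 excess over $136,600 is $6,114; credit = $9,800 − $6,114 = $3,686.
Total: $3,250 + $3,686 = $6,936.

$6,936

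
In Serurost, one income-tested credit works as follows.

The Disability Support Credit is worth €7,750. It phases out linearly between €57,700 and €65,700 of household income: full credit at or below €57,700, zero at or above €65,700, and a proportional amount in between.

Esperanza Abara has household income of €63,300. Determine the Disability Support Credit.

€2,325

Disability Support Credit: €63,300 is €5,600 into a €8,000 phase-out range, leaving 2,400/8,000 of the credit: €7,750 × 2,400/8,000 = €2,325.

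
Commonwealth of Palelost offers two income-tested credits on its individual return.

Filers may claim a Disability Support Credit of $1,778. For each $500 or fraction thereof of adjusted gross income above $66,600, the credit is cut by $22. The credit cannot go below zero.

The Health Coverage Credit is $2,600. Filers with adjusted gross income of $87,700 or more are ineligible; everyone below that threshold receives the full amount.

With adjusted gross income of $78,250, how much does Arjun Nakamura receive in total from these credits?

Disability Support Credit: income exceeds $66,600 by $11,650, which is 24 full-or-partial $500 increments; reduction = 24 × $22 = $528, leaving $1,250.
Health Coverage Credit: $78,250 is below the $87,700 cutoff, so the full $2,600 applies.
Total: $1,250 + $2,600 = $3,850.

$3,850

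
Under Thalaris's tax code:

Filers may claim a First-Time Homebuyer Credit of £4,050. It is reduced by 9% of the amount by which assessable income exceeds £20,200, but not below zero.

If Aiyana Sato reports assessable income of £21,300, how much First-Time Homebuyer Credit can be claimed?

First-Time Homebuyer Credit: 9% of the £1,100 excess over £20,200 is £99; credit = £4,050 − £99 = £3,951.

£3,951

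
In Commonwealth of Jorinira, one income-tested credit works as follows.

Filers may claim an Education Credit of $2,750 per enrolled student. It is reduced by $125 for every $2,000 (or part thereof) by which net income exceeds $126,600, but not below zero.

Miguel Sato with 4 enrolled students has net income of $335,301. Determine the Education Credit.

Education Credit: base = 4 × $2,750 = $11,000. income exceeds $126,600 by $208,701 → 105 increments × $125 = $13,125 ≥ base, so the credit is $0.

$0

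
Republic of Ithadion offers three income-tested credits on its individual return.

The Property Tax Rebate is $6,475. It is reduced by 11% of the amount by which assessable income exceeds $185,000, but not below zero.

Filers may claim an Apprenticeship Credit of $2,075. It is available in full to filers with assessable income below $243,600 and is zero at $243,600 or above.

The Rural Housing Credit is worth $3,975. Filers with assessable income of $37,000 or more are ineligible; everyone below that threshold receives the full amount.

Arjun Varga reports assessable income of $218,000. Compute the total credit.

Property Tax Rebate: 11% of the $33,000 excess over $185,000 is $3,630; credit = $6,475 − $3,630 = $2,845.
Apprenticeship Credit: $218,000 is below the $243,600 cutoff, so the full $2,075 applies.
Rural Housing Credit: $218,000 meets or exceeds the $37,000 cutoff, so the credit is $0.
Total: $2,845 + $2,075 + $0 = $4,920.

$4,920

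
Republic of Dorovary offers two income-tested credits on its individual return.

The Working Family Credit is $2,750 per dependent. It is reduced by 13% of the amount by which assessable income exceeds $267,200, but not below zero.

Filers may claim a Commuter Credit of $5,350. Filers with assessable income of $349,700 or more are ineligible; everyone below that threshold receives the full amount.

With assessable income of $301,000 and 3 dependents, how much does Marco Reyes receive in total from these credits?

$9,206

Working Family Credit: base = 3 × $2,750 = $8,250. 13% of the $33,800 excess over $267,200 is $4,394; credit = $8,250 − $4,394 = $3,856.
Commuter Credit: $301,000 is below the $349,700 cutoff, so the full $5,350 applies.
Total: $3,856 + $5,350 = $9,206.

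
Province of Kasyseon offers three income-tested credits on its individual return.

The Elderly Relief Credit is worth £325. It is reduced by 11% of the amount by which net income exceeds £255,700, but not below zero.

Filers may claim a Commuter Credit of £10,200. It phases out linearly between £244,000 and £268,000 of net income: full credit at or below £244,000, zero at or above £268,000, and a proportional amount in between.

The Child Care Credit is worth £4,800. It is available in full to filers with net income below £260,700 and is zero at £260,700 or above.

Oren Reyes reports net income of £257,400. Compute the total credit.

Elderly Relief Credit: 11% of the £1,700 excess over £255,700 is £187; credit = £325 − £187 = £138.
Commuter Credit: £257,400 is £13,400 into a £24,000 phase-out range, leaving 10,600/24,000 of the credit: £10,200 × 10,600/24,000 = £4,505.
Child Care Credit: £257,400 is below the £260,700 cutoff, so the full £4,800 applies.
Total: £138 + £4,505 + £4,800 = £9,443.

£9,443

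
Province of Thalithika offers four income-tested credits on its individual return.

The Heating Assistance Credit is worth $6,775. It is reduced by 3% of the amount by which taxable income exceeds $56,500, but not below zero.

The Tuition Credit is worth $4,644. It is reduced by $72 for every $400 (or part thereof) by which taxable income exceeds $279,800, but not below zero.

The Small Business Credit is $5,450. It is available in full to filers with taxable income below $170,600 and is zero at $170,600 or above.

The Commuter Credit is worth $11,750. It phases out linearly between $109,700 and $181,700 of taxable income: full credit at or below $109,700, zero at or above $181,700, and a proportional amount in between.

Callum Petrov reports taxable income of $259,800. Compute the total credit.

Heating Assistance Credit: 3% of the $203,300 excess over $56,500 is $6,099; credit = $6,775 − $6,099 = $676.
Tuition Credit: $259,800 is at or below the $279,800 threshold, so the full $4,644 applies.
Small Business Credit: $259,800 meets or exceeds the $170,600 cutoff, so the credit is $0.
Commuter Credit: $259,800 is at or above $181,700, so the credit is $0.
Total: $676 + $4,644 + $0 + $0 = $5,320.

$5,320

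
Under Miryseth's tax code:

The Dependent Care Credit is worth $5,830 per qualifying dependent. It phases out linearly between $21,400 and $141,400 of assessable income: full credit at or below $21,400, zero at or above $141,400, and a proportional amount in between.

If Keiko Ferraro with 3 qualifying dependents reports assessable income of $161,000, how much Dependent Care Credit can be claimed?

Dependent Care Credit: base = 3 × $5,830 = $17,490. $161,000 is at or above $141,400, so the credit is $0.

$0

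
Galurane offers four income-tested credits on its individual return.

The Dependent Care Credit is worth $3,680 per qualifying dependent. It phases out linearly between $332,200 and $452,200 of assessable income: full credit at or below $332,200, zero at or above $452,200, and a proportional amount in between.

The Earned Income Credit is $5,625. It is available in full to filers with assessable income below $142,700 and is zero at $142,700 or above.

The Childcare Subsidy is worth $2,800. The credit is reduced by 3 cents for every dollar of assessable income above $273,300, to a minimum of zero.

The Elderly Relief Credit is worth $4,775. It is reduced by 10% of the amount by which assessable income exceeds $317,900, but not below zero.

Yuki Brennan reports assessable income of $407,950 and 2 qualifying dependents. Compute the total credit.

$2,714

Dependent Care Credit: base = 2 × $3,680 = $7,360. $407,950 is $75,750 into a $120,000 phase-out range, leaving 44,250/120,000 of the credit: $7,360 × 44,250/120,000 = $2,714.
Earned Income Credit: $407,950 meets or exceeds the $142,700 cutoff, so the credit is $0.
Childcare Subsidy: 3% of the $134,650 excess over $273,300 is $4,039.50 ≥ base, so the credit is $0.
Elderly Relief Credit: 10% of the $90,050 excess over $317,900 is $9,005 ≥ base, so the credit is $0.
Total: $2,714 + $0 + $0 + $0 = $2,714.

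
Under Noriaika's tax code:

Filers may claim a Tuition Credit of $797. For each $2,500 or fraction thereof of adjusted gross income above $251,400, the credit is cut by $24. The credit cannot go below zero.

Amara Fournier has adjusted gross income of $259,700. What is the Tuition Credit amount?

Tuition Credit: income exceeds $251,400 by $8,300, which is 4 full-or-partial $2,500 increments; reduction = 4 × $24 = $96, leaving $701.

$701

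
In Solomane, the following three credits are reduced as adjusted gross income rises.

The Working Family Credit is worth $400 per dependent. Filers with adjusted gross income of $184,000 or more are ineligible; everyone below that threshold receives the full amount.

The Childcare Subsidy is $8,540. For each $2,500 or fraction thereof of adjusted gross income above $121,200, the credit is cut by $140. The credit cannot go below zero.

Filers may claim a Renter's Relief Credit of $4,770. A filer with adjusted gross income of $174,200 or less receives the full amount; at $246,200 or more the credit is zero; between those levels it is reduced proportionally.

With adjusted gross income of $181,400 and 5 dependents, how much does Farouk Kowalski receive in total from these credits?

Working Family Credit: base = 5 × $400 = $2,000. $181,400 is below the $184,000 cutoff, so the full $2,000 applies.
Childcare Subsidy: income exceeds $121,200 by $60,200, which is 25 full-or-partial $2,500 increments; reduction = 25 × $140 = $3,500, leaving $5,040.
Renter's Relief Credit: $181,400 is $7,200 into a $72,000 phase-out range, leaving 64,800/72,000 of the credit: $4,770 × 64,800/72,000 = $4,293.
Total: $2,000 + $5,040 + $4,293 = $11,333.

$11,333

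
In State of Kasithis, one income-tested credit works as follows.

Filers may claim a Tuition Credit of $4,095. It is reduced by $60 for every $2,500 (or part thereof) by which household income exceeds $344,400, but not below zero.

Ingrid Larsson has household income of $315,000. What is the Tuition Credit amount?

Tuition Credit: $315,000 is at or below the $344,400 threshold, so the full $4,095 applies.

$4,095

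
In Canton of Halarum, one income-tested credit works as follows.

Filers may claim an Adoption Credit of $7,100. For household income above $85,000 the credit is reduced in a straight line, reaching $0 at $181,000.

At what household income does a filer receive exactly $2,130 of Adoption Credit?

$152,200

$2,130 is 2,130/7,100 of the full $7,100, so 4,970/7,100 of the $96,000 range has been used: income = $85,000 + $96,000 × 4,970/7,100 = $152,200.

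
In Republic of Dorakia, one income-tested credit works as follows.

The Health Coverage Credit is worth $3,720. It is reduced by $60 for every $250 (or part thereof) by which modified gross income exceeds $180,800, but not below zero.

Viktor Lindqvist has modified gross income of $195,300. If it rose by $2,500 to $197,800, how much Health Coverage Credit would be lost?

$240

At $195,300 — income exceeds $180,800 by $14,500, which is 58 full-or-partial $250 increments; reduction = 58 × $60 = $3,480, leaving $240.
At $197,800 — income exceeds $180,800 by $17,000 → 68 increments × $60 = $4,080 ≥ base, so the credit is $0.
Lost: $240 − $0 = $240.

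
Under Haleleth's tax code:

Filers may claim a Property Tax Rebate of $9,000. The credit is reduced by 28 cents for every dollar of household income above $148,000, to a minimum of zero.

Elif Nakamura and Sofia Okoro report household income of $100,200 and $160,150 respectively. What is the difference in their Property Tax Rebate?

$3,402

Elif ($100,200): Property Tax Rebate: $100,200 is at or below the $148,000 threshold, so the full $9,000 applies.
Sofia ($160,150): Property Tax Rebate: 28% of the $12,150 excess over $148,000 is $3,402; credit = $9,000 − $3,402 = $5,598.
Difference: |$9,000 − $5,598| = $3,402.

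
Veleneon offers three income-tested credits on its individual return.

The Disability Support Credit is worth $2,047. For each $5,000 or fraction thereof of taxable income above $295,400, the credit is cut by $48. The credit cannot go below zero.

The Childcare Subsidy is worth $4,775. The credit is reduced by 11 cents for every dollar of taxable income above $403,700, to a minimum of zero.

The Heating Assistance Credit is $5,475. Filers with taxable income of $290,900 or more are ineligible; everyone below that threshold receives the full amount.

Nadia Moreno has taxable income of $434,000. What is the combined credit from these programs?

Disability Support Credit: income exceeds $295,400 by $138,600, which is 28 full-or-partial $5,000 increments; reduction = 28 × $48 = $1,344, leaving $703.
Childcare Subsidy: 11% of the $30,300 excess over $403,700 is $3,333; credit = $4,775 − $3,333 = $1,442.
Heating Assistance Credit: $434,000 meets or exceeds the $290,900 cutoff, so the credit is $0.
Total: $703 + $1,442 + $0 = $2,145.

$2,145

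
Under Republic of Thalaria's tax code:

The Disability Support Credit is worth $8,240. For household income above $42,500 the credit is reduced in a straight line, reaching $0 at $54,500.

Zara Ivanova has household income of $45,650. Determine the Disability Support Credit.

Disability Support Credit: $45,650 is $3,150 into a $12,000 phase-out range, leaving 8,850/12,000 of the credit: $8,240 × 8,850/12,000 = $6,077.

$6,077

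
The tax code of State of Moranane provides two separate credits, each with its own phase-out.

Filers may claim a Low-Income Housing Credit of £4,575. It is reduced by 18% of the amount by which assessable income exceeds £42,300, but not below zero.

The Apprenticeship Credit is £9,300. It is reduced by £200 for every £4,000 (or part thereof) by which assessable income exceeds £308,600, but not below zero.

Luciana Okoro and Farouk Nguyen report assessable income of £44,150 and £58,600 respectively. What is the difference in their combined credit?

£2,601

Luciana (£44,150): Low-Income Housing Credit: 18% of the £1,850 excess over £42,300 is £333; credit = £4,575 − £333 = £4,242. Apprenticeship Credit: £44,150 is at or below the £308,600 threshold, so the full £9,300 applies. total £4,242 + £9,300 = £13,542
Farouk (£58,600): Low-Income Housing Credit: 18% of the £16,300 excess over £42,300 is £2,934; credit = £4,575 − £2,934 = £1,641. Apprenticeship Credit: £58,600 is at or below the £308,600 threshold, so the full £9,300 applies. total £1,641 + £9,300 = £10,941
Difference: |£13,542 − £10,941| = £2,601.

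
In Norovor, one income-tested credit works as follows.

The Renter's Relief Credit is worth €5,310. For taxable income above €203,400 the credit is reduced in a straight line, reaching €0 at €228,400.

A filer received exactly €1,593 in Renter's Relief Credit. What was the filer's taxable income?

€1,593 is 1,593/5,310 of the full €5,310, so 3,717/5,310 of the €25,000 range has been used: income = €203,400 + €25,000 × 3,717/5,310 = €220,900.

€220,900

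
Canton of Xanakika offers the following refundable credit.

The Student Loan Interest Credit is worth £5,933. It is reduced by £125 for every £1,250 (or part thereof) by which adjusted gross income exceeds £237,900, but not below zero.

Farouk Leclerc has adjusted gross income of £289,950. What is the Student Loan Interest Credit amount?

£683

Student Loan Interest Credit: income exceeds £237,900 by £52,050, which is 42 full-or-partial £1,250 increments; reduction = 42 × £125 = £5,250, leaving £683.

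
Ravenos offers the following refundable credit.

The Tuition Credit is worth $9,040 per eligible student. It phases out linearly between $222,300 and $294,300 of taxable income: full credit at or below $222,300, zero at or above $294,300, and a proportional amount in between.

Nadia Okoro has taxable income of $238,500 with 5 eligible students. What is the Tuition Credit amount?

Tuition Credit: base = 5 × $9,040 = $45,200. $238,500 is $16,200 into a $72,000 phase-out range, leaving 55,800/72,000 of the credit: $45,200 × 55,800/72,000 = $35,030.

$35,030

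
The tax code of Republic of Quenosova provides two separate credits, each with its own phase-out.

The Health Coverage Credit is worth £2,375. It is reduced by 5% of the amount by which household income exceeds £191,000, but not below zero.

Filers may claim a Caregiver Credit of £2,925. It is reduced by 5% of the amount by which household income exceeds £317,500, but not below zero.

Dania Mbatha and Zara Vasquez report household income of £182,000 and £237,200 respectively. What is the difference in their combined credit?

Dania (£182,000): Health Coverage Credit: £182,000 is at or below the £191,000 threshold, so the full £2,375 applies. Caregiver Credit: £182,000 is at or below the £317,500 threshold, so the full £2,925 applies. total £2,375 + £2,925 = £5,300
Zara (£237,200): Health Coverage Credit: 5% of the £46,200 excess over £191,000 is £2,310; credit = £2,375 − £2,310 = £65. Caregiver Credit: £237,200 is at or below the £317,500 threshold, so the full £2,925 applies. total £65 + £2,925 = £2,990
Difference: |£5,300 − £2,990| = £2,310.

£2,310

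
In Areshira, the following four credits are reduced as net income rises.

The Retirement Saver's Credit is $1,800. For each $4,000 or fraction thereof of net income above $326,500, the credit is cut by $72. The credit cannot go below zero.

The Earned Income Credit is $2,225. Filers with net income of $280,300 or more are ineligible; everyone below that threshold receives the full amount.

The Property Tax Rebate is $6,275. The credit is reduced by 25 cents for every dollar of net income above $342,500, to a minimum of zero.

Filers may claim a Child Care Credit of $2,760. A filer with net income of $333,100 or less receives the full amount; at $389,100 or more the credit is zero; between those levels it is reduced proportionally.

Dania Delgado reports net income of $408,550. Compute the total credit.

Retirement Saver's Credit: income exceeds $326,500 by $82,050, which is 21 full-or-partial $4,000 increments; reduction = 21 × $72 = $1,512, leaving $288.
Earned Income Credit: $408,550 meets or exceeds the $280,300 cutoff, so the credit is $0.
Property Tax Rebate: 25% of the $66,050 excess over $342,500 is $16,512.50 ≥ base, so the credit is $0.
Child Care Credit: $408,550 is at or above $389,100, so the credit is $0.
Total: $288 + $0 + $0 + $0 = $288.

$288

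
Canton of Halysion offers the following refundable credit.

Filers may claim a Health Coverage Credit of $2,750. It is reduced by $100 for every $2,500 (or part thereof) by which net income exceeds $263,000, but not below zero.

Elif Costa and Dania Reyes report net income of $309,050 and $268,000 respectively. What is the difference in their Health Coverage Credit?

$1,700

Elif ($309,050): Health Coverage Credit: income exceeds $263,000 by $46,050, which is 19 full-or-partial $2,500 increments; reduction = 19 × $100 = $1,900, leaving $850.
Dania ($268,000): Health Coverage Credit: income exceeds $263,000 by $5,000, which is 2 full-or-partial $2,500 increments; reduction = 2 × $100 = $200, leaving $2,550.
Difference: |$850 − $2,550| = $1,700.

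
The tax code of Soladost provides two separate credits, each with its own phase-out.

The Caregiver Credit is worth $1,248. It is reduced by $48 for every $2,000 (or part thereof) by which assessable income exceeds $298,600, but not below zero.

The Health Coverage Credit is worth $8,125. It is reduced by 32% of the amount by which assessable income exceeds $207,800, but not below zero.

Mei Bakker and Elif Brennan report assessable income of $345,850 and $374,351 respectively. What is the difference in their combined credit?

$96

Mei ($345,850): Caregiver Credit: income exceeds $298,600 by $47,250, which is 24 full-or-partial $2,000 increments; reduction = 24 × $48 = $1,152, leaving $96. Health Coverage Credit: 32% of the $138,050 excess over $207,800 is $44,176 ≥ base, so the credit is $0. total $96 + $0 = $96
Elif ($374,351): Caregiver Credit: income exceeds $298,600 by $75,751 → 38 increments × $48 = $1,824 ≥ base, so the credit is $0. Health Coverage Credit: 32% of the $166,551 excess over $207,800 is $53,296.32 ≥ base, so the credit is $0. total $0 + $0 = $0
Difference: |$96 − $0| = $96.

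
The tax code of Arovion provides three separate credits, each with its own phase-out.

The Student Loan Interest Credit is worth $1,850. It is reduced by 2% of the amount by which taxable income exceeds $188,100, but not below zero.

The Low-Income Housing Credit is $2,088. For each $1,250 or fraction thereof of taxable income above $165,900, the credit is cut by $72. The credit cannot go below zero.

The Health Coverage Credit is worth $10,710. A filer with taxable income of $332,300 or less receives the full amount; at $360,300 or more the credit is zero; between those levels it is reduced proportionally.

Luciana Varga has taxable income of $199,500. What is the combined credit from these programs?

$12,476

Student Loan Interest Credit: 2% of the $11,400 excess over $188,100 is $228; credit = $1,850 − $228 = $1,622.
Low-Income Housing Credit: income exceeds $165,900 by $33,600, which is 27 full-or-partial $1,250 increments; reduction = 27 × $72 = $1,944, leaving $144.
Health Coverage Credit: $199,500 is at or below the $332,300 threshold, so the full $10,710 applies.
Total: $1,622 + $144 + $10,710 = $12,476.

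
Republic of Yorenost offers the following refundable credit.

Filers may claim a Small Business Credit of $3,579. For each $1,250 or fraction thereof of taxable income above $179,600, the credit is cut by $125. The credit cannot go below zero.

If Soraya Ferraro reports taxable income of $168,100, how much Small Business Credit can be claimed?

$3,579

Small Business Credit: $168,100 is at or below the $179,600 threshold, so the full $3,579 applies.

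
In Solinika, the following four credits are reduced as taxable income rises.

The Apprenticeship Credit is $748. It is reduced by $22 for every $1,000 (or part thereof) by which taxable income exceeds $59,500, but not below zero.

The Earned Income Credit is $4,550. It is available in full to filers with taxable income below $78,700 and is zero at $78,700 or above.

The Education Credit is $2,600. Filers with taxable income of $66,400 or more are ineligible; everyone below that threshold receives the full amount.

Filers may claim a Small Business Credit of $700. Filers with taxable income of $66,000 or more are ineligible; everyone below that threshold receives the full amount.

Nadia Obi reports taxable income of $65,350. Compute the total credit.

Apprenticeship Credit: income exceeds $59,500 by $5,850, which is 6 full-or-partial $1,000 increments; reduction = 6 × $22 = $132, leaving $616.
Earned Income Credit: $65,350 is below the $78,700 cutoff, so the full $4,550 applies.
Education Credit: $65,350 is below the $66,400 cutoff, so the full $2,600 applies.
Small Business Credit: $65,350 is below the $66,000 cutoff, so the full $700 applies.
Total: $616 + $4,550 + $2,600 + $700 = $8,466.

$8,466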